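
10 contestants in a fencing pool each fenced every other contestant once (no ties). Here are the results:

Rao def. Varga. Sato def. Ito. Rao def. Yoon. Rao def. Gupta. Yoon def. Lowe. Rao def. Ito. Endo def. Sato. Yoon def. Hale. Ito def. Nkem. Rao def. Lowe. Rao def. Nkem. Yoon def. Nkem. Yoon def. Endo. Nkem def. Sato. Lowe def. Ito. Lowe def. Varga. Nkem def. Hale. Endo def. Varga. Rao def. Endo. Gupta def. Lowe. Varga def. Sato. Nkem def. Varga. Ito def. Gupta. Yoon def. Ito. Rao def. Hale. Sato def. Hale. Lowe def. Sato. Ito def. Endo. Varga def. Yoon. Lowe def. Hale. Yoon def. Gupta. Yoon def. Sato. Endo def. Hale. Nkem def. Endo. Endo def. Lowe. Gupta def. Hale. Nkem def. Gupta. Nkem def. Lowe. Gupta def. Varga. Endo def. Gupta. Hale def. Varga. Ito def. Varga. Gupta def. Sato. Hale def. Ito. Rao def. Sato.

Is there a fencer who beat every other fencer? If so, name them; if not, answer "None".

Rao has 9 wins out of 9 opponents — a perfect record.

Rao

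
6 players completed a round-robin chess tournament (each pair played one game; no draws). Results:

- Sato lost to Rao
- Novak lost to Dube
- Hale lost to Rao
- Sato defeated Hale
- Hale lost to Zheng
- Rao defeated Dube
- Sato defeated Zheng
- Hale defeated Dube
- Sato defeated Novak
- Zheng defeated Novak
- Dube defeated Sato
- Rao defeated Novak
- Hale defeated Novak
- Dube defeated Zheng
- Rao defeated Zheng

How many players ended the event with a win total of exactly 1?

Win totals: Dube 3, Novak 0, Hale 2, Zheng 2, Rao 5, Sato 3.
No player has exactly 1 wins.

0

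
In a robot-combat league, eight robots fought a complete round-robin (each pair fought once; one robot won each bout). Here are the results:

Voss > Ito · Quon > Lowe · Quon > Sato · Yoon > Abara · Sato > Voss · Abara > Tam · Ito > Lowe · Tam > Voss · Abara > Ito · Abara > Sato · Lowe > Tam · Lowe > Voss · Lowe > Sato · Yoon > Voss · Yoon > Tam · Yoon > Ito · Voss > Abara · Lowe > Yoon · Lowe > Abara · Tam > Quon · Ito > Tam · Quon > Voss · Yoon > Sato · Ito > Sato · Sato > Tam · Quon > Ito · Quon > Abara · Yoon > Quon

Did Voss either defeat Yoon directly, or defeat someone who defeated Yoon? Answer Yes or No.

Voss did not beat Yoon directly.
Voss beat Ito, Abara, but each of them lost to Yoon. No two-step path.

No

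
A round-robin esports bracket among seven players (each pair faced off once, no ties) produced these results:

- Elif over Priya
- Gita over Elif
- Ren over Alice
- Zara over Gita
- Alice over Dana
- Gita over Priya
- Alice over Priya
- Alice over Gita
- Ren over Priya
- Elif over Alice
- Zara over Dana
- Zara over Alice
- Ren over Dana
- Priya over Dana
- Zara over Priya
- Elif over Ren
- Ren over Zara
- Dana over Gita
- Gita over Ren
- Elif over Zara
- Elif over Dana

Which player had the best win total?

Elif

Win totals: Alice 3, Elif 5, Gita 3, Dana 1, Priya 1, Zara 4, Ren 4.
Elif leads with 5 wins (next highest: 4).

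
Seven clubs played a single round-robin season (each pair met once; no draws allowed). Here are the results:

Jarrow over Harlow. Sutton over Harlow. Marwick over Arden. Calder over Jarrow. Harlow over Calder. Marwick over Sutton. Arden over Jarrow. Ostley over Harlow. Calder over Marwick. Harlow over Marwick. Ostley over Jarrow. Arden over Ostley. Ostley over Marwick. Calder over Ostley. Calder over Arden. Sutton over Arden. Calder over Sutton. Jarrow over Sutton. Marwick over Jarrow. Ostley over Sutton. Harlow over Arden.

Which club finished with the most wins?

Win totals: Sutton 2, Jarrow 2, Arden 2, Marwick 3, Calder 5, Harlow 3, Ostley 4.
Calder leads with 5 wins (next highest: 4).

Calder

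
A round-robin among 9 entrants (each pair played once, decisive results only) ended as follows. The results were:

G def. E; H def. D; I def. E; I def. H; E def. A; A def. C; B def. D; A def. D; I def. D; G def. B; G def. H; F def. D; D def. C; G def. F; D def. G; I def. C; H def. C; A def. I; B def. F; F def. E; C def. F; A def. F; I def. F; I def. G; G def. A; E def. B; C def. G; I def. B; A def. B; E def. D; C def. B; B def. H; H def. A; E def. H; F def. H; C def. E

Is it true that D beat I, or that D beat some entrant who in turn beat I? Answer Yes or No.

D did not beat I directly.
D beat C, G, but each of them lost to I. No two-step path.

No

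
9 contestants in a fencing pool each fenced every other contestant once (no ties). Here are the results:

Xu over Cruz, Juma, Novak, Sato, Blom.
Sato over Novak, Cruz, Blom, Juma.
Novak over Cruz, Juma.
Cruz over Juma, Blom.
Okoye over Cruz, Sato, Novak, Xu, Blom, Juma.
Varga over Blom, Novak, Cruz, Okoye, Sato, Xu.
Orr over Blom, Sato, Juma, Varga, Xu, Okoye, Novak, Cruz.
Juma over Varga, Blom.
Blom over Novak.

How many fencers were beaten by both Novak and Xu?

Novak beat: Cruz, Juma.
Xu beat: Cruz, Novak, Blom, Juma, Sato.
Both beat: Cruz, Juma — 2.

2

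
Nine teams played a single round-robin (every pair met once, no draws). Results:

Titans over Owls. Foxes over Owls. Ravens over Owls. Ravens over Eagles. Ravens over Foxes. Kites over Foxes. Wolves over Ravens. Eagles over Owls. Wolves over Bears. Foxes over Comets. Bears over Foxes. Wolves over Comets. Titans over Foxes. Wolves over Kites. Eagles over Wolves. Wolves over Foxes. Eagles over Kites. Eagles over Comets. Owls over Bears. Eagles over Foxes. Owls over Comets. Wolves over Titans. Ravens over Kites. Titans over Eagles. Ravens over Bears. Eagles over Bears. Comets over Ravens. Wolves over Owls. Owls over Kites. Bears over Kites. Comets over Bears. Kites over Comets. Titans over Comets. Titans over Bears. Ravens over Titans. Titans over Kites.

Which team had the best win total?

Win totals: Titans 6, Wolves 7, Eagles 6, Bears 2, Kites 2, Comets 2, Foxes 2, Owls 3, Ravens 6.
Wolves leads with 7 wins (next highest: 6).

Wolves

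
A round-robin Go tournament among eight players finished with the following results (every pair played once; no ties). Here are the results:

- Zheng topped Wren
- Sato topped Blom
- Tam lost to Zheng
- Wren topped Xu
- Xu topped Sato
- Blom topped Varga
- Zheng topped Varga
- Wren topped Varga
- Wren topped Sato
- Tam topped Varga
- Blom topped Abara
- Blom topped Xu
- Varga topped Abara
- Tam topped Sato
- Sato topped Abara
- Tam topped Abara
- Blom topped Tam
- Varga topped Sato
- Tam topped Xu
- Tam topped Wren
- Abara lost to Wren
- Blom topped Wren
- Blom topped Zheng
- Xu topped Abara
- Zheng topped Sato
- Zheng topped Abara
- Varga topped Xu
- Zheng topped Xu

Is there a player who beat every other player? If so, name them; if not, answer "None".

Highest win total is Zheng with 6 (out of 7 possible).
Zheng lost to Blom, so no player went undefeated.

None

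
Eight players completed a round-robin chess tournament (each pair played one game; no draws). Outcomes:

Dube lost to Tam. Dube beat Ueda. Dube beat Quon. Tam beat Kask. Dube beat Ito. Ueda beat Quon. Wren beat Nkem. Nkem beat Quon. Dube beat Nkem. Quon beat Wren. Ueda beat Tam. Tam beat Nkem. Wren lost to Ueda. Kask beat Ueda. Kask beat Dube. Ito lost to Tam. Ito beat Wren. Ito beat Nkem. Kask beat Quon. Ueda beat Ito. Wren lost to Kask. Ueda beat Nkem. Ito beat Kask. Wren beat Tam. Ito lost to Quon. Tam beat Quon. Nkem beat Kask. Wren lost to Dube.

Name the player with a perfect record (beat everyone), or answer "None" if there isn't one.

Highest win total is Ueda with 5 (out of 7 possible).
Ueda lost to Dube, Kask, so no player went undefeated.

None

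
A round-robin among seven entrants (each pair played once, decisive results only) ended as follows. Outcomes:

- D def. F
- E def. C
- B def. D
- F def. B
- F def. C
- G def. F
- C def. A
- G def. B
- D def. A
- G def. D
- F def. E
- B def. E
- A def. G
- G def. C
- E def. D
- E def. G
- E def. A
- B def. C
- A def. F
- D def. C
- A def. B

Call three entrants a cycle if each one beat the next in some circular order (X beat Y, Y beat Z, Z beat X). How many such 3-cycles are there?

Win totals: A 3, B 3, C 1, D 3, E 4, F 3, G 4.
An entrant with w wins dominates both others in C(w,2) triples; summing gives 3 + 3 + 0 + 3 + 6 + 3 + 6 = 24 transitive triples.
Total triples C(7,3) = 35, so cyclic triples = 35 − 24 = 11.

11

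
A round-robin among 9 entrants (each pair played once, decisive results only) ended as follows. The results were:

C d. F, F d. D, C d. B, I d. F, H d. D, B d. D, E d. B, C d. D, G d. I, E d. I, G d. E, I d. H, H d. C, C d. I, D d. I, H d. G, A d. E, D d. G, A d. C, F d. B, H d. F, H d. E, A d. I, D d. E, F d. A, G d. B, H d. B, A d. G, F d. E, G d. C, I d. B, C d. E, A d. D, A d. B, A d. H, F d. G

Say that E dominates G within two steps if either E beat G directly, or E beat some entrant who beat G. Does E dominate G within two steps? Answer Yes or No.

E did not beat G directly.
E beat B, I, but each of them lost to G. No two-step path.

No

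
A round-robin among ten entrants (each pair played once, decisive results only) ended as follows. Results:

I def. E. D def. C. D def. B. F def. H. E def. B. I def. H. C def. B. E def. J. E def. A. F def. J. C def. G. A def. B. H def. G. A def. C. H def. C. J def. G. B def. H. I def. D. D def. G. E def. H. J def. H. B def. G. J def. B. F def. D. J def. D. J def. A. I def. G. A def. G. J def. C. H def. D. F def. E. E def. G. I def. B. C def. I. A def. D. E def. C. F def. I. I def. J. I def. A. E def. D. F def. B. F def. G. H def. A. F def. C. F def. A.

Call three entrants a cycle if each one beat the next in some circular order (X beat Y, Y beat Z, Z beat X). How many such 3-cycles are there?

8

Win totals: A 4, B 2, C 3, D 3, E 7, F 9, G 0, H 4, I 7, J 6.
An entrant with w wins dominates both others in C(w,2) triples; summing gives 6 + 1 + 3 + 3 + 21 + 36 + 0 + 6 + 21 + 15 = 112 transitive triples.
Total triples C(10,3) = 120, so cyclic triples = 120 − 112 = 8.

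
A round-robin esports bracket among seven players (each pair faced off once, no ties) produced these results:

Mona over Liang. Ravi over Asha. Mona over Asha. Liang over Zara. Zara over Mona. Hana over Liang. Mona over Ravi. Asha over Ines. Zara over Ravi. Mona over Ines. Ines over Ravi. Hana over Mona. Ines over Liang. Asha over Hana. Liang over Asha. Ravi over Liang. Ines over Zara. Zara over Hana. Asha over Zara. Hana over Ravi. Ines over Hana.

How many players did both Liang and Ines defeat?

1

Liang beat: Asha, Zara.
Ines beat: Hana, Ravi, Zara, Liang.
Both beat: Zara — 1.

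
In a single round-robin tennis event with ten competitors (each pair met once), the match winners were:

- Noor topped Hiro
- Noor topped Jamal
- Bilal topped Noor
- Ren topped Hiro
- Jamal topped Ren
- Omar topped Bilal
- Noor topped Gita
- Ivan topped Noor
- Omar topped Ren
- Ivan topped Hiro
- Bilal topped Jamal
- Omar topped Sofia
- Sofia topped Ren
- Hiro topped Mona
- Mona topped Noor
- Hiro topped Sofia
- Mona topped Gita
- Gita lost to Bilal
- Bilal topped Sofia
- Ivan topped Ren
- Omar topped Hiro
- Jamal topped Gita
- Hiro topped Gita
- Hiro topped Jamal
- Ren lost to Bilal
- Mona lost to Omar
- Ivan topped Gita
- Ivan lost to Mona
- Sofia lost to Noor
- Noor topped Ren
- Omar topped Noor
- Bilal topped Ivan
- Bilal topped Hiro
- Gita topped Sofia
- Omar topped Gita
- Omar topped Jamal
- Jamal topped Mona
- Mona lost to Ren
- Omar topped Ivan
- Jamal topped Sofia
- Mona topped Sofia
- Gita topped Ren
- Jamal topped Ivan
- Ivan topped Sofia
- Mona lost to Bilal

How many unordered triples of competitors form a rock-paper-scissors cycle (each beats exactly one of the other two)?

12

Win totals: Gita 2, Mona 4, Noor 5, Sofia 1, Jamal 5, Hiro 4, Ren 2, Ivan 5, Omar 9, Bilal 8.
A competitor with w wins dominates both others in C(w,2) triples; summing gives 1 + 6 + 10 + 0 + 10 + 6 + 1 + 10 + 36 + 28 = 108 transitive triples.
Total triples C(10,3) = 120, so cyclic triples = 120 − 108 = 12.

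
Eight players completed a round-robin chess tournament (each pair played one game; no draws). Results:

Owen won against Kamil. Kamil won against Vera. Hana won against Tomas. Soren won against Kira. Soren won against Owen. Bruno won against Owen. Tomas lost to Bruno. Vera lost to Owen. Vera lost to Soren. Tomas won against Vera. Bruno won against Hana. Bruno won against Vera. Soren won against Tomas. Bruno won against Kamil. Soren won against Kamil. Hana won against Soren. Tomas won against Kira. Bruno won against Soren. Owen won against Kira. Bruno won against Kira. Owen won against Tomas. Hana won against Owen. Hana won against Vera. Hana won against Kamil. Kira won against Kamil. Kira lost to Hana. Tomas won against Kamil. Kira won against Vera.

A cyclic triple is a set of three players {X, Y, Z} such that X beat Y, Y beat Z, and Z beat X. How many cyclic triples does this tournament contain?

0

Win totals: Bruno 7, Hana 6, Owen 4, Vera 0, Kamil 1, Kira 2, Soren 5, Tomas 3.
A player with w wins dominates both others in C(w,2) triples; summing gives 21 + 15 + 6 + 0 + 0 + 1 + 10 + 3 = 56 transitive triples.
Total triples C(8,3) = 56, so cyclic triples = 56 − 56 = 0.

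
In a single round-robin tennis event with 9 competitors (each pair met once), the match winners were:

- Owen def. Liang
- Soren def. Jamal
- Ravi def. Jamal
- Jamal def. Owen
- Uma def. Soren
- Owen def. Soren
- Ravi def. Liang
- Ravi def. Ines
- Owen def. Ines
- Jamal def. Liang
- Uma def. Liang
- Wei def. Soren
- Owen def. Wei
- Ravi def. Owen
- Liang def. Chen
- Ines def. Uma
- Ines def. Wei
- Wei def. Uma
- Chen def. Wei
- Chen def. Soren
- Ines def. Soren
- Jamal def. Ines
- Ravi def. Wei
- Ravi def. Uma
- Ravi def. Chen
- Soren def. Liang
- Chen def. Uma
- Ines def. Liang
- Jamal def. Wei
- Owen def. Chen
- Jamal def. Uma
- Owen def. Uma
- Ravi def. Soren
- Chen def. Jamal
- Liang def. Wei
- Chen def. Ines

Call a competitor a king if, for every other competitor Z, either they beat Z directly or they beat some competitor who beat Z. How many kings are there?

Soren cannot reach Ravi in two steps.
Jamal cannot reach Ravi in two steps.
Wei cannot reach Ravi, Owen, Ines, Chen in two steps.
Uma cannot reach Ravi, Owen, Ines in two steps.
Ravi reaches everyone (king).
Liang cannot reach Ravi, Owen in two steps.
Owen cannot reach Ravi in two steps.
Ines cannot reach Ravi, Owen in two steps.
Chen cannot reach Ravi in two steps.
Kings: Ravi — 1.

1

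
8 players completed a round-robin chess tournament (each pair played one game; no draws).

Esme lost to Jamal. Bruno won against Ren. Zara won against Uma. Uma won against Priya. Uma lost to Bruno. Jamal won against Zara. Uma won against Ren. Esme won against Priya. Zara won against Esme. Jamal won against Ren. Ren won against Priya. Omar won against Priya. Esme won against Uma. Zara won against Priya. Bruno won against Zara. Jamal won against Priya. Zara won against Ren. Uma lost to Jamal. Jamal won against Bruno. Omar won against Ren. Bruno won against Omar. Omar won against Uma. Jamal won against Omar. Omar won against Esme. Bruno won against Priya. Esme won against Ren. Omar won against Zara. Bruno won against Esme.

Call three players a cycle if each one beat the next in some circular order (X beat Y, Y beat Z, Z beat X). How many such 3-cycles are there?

0

Win totals: Jamal 7, Bruno 6, Esme 3, Omar 5, Uma 2, Ren 1, Zara 4, Priya 0.
A player with w wins dominates both others in C(w,2) triples; summing gives 21 + 15 + 3 + 10 + 1 + 0 + 6 + 0 = 56 transitive triples.
Total triples C(8,3) = 56, so cyclic triples = 56 − 56 = 0.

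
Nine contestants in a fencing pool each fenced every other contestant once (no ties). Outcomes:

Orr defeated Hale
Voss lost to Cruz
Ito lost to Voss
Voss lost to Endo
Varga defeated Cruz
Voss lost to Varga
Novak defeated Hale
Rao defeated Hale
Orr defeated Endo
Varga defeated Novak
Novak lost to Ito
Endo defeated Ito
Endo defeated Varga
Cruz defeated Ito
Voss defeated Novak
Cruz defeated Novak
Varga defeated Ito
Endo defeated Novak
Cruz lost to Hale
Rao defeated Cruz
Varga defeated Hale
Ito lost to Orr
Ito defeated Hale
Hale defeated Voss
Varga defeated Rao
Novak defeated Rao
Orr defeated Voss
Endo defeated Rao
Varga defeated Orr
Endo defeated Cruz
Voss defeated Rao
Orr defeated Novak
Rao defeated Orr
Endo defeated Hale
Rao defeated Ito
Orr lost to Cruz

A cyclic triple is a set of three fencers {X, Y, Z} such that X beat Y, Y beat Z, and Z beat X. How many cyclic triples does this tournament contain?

Win totals: Varga 7, Voss 3, Endo 7, Cruz 4, Novak 2, Orr 5, Ito 2, Rao 4, Hale 2.
A fencer with w wins dominates both others in C(w,2) triples; summing gives 21 + 3 + 21 + 6 + 1 + 10 + 1 + 6 + 1 = 70 transitive triples.
Total triples C(9,3) = 84, so cyclic triples = 84 − 70 = 14.

14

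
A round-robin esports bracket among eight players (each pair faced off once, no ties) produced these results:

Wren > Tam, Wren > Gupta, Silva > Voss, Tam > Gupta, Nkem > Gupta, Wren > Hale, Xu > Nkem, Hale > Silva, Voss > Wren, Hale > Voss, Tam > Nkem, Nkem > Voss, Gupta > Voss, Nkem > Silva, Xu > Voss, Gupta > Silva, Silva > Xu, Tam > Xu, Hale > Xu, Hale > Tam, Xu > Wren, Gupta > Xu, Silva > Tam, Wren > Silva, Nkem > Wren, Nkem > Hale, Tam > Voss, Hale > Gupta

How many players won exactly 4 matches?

Win totals: Xu 3, Voss 1, Wren 4, Silva 3, Gupta 3, Tam 4, Nkem 5, Hale 5.
Exactly 4: Wren, Tam — 2 players.

2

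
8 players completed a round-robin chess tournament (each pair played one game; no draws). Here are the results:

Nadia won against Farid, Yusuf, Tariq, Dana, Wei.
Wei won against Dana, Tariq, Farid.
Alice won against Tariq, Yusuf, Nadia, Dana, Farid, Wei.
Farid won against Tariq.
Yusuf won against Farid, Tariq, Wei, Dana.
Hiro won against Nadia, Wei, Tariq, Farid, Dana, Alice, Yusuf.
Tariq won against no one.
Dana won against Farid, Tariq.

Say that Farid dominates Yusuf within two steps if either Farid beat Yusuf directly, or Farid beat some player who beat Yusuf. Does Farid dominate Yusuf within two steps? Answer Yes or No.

Farid did not beat Yusuf directly.
Farid beat Tariq, but each of them lost to Yusuf. No two-step path.

No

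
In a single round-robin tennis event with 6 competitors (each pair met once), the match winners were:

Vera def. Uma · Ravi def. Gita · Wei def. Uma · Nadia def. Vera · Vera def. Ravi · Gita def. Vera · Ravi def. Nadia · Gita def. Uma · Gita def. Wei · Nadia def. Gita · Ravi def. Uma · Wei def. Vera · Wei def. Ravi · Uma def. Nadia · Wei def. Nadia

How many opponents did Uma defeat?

Uma's results: beat Nadia; lost to Ravi, Wei, Gita, Vera.
That is 1 win.

1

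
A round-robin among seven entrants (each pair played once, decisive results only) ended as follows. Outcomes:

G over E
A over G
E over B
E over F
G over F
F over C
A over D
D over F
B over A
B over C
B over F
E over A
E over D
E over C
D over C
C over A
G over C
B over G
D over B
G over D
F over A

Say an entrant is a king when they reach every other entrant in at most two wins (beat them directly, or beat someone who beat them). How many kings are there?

A reaches everyone (king).
B reaches everyone (king).
C cannot reach B, E, F in two steps.
D cannot reach E in two steps.
E reaches everyone (king).
F cannot reach B, E in two steps.
G reaches everyone (king).
Kings: A, B, E, G — 4.

4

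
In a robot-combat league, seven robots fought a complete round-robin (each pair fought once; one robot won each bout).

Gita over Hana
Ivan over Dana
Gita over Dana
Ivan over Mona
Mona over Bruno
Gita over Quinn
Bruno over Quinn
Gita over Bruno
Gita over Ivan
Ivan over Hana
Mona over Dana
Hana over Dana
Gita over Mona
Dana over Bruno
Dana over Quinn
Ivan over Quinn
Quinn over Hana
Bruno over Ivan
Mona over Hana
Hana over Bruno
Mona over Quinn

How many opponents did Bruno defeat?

2

Bruno's results: beat Ivan, Quinn; lost to Dana, Hana, Mona, Gita.
That is 2 wins.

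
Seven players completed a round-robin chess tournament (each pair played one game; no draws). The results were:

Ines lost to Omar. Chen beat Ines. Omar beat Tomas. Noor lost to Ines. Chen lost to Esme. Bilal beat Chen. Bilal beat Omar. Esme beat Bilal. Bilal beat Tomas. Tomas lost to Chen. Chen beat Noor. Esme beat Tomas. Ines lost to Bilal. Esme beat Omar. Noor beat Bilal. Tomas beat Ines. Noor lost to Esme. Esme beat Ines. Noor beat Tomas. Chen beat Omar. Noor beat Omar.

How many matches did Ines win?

Ines' results: beat Noor; lost to Bilal, Omar, Tomas, Chen, Esme.
That is 1 win.

1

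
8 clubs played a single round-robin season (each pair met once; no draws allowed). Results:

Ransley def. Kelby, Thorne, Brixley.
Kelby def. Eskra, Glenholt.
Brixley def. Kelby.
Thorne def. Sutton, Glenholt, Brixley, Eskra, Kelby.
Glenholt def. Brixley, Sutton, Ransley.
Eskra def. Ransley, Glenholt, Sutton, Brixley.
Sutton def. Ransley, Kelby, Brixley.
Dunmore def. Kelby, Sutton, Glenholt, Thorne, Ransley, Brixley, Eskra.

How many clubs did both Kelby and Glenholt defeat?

0

Kelby beat: Eskra, Glenholt.
Glenholt beat: Ransley, Brixley, Sutton.
No one was beaten by both.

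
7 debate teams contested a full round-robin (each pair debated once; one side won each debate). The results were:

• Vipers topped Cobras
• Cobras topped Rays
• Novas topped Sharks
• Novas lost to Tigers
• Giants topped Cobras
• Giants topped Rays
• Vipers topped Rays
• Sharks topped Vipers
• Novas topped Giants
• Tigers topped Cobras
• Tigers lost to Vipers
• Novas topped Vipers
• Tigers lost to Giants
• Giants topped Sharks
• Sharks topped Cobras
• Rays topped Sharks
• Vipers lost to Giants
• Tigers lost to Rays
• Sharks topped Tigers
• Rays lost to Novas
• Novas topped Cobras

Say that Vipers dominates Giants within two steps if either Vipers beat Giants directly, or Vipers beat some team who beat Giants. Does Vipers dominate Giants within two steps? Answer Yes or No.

No

Vipers did not beat Giants directly.
Vipers beat Rays, Cobras, Tigers, but each of them lost to Giants. No two-step path.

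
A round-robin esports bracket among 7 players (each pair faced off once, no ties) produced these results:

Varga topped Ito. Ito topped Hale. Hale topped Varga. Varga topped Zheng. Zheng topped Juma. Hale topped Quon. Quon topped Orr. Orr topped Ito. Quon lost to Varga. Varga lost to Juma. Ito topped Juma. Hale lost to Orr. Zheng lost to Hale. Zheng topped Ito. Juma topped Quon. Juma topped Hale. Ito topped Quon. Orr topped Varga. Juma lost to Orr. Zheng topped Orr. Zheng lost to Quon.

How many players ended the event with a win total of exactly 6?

0

Win totals: Quon 2, Ito 3, Zheng 3, Juma 3, Hale 3, Varga 3, Orr 4.
No player has exactly 6 wins.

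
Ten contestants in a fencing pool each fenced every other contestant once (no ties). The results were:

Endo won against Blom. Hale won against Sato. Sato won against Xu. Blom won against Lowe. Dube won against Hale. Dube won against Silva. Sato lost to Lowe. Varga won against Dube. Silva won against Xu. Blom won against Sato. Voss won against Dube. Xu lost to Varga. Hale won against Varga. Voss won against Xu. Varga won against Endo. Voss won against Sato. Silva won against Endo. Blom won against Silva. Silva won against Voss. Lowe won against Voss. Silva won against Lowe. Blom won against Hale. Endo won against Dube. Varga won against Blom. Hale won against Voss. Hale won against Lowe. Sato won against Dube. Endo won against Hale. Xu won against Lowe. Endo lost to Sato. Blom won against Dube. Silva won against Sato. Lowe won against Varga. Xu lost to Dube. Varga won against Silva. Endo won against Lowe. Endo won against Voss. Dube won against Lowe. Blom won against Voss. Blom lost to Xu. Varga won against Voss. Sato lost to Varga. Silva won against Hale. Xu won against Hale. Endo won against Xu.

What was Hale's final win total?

Hale's results: beat Voss, Varga, Lowe, Sato; lost to Endo, Blom, Xu, Dube, Silva.
That is 4 wins.

4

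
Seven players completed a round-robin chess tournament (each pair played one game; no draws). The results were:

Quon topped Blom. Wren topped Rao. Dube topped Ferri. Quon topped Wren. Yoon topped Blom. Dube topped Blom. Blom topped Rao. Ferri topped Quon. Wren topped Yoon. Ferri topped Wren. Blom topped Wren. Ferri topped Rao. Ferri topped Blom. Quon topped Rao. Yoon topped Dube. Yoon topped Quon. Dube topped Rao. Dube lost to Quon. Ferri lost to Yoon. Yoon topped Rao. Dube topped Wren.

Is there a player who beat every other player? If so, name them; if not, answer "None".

None

Highest win total is Yoon with 5 (out of 6 possible).
Yoon lost to Wren, so no player went undefeated.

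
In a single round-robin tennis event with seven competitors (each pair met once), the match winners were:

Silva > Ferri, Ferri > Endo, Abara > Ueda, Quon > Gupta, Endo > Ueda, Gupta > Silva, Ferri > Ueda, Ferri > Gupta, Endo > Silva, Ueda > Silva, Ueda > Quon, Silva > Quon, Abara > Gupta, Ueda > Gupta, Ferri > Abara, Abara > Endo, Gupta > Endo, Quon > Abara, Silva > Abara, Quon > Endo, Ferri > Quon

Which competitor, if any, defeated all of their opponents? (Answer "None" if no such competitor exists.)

Highest win total is Ferri with 5 (out of 6 possible).
Ferri lost to Silva, so no competitor went undefeated.

None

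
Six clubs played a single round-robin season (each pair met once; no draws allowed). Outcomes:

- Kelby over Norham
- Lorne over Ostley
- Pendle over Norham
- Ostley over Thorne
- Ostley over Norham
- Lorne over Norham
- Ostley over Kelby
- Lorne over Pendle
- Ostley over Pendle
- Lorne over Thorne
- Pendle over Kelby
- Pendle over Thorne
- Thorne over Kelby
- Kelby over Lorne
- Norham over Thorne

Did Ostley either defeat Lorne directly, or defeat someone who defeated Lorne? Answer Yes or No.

Ostley did not beat Lorne directly.
Ostley beat Thorne, Pendle, Kelby, Norham. Of those, Kelby beat Lorne.

Yes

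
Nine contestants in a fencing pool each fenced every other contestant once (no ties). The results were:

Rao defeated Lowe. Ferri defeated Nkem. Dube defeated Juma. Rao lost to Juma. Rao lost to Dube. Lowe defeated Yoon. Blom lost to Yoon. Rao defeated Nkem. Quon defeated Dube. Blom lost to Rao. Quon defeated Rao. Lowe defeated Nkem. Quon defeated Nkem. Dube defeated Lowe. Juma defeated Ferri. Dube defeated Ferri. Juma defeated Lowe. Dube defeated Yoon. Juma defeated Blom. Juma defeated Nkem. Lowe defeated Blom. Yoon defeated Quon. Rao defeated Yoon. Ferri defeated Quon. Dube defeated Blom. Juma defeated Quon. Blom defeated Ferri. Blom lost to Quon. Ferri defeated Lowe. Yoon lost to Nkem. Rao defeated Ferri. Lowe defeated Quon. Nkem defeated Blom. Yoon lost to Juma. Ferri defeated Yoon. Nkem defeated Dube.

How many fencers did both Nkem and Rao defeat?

2

Nkem beat: Blom, Dube, Yoon.
Rao beat: Blom, Nkem, Ferri, Yoon, Lowe.
Both beat: Blom, Yoon — 2.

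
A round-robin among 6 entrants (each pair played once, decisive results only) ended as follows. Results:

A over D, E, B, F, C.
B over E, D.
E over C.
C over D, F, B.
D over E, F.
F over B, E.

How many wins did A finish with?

5

A's results: beat B, C, D, E, F; lost to no one.
That is 5 wins.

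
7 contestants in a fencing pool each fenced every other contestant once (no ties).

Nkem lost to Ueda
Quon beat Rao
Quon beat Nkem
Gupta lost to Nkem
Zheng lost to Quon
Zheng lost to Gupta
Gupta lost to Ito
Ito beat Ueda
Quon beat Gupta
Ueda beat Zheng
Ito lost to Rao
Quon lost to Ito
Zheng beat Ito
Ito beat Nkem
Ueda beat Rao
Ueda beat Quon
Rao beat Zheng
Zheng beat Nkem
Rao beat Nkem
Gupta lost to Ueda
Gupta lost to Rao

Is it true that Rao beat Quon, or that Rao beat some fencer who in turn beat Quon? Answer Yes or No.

Yes

Rao did not beat Quon directly.
Rao beat Nkem, Ito, Gupta, Zheng. Of those, Ito beat Quon.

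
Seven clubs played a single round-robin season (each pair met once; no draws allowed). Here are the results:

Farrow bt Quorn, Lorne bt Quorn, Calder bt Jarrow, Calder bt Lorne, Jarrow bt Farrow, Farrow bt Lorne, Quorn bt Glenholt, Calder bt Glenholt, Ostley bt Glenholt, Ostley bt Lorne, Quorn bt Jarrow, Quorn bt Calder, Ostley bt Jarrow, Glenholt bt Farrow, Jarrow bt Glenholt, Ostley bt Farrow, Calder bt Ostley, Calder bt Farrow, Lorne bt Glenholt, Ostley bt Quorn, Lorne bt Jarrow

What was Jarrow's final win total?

2

Jarrow's results: beat Farrow, Glenholt; lost to Ostley, Quorn, Lorne, Calder.
That is 2 wins.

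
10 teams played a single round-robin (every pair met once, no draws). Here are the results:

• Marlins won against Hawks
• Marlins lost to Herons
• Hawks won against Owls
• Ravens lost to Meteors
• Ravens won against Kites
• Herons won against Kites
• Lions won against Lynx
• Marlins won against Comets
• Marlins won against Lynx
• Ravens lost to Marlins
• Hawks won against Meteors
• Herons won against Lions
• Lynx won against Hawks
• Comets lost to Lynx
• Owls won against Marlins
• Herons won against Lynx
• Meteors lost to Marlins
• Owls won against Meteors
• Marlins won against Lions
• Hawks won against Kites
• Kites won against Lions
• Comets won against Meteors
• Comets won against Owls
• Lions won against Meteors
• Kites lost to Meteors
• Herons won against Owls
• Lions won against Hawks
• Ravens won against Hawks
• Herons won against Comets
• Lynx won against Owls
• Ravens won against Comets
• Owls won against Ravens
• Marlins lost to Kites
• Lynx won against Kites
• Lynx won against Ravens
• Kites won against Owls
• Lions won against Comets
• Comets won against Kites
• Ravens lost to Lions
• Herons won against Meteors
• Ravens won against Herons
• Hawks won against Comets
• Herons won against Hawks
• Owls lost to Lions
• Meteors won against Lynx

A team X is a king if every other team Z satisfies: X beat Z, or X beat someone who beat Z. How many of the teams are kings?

Hawks cannot reach Herons in two steps.
Meteors reaches everyone (king).
Owls reaches everyone (king).
Marlins reaches everyone (king).
Comets cannot reach Hawks, Herons in two steps.
Lions reaches everyone (king).
Lynx reaches everyone (king).
Ravens reaches everyone (king).
Herons reaches everyone (king).
Kites cannot reach Herons in two steps.
Kings: Meteors, Owls, Marlins, Lions, Lynx, Ravens, Herons — 7.

7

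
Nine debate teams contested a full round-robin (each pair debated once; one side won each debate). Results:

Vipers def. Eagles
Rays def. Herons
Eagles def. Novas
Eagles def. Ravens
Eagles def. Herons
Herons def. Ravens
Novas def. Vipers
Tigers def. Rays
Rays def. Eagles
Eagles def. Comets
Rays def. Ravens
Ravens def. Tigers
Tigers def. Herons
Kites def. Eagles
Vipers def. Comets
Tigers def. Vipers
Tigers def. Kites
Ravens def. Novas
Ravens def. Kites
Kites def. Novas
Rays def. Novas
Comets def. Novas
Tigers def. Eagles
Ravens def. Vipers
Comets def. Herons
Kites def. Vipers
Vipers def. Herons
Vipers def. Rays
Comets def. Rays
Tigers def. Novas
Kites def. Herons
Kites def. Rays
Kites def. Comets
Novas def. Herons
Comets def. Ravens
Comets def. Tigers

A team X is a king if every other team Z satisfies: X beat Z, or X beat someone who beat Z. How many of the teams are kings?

Ravens reaches everyone (king).
Tigers reaches everyone (king).
Eagles reaches everyone (king).
Rays reaches everyone (king).
Herons cannot reach Eagles, Rays, Comets in two steps.
Comets reaches everyone (king).
Vipers cannot reach Kites in two steps.
Novas cannot reach Tigers, Kites in two steps.
Kites reaches everyone (king).
Kings: Ravens, Tigers, Eagles, Rays, Comets, Kites — 6.

6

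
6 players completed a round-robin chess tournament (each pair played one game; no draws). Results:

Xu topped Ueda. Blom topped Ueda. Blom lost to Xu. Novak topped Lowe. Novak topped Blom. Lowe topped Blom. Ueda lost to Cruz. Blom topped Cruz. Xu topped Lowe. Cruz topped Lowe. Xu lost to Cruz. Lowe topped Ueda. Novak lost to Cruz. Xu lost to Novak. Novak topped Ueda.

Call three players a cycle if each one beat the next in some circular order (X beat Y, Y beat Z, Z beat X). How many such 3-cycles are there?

3

Of the C(6,3) = 20 triples, the cyclic ones are: {Cruz, Xu, Blom}; {Cruz, Lowe, Blom}; {Cruz, Blom, Novak}.
That is 3.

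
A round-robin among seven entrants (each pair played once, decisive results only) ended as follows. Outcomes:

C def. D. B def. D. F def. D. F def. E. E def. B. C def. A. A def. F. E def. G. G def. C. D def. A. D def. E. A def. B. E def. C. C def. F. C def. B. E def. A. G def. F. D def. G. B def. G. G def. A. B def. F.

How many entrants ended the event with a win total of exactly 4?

Win totals: A 2, B 3, C 4, D 3, E 4, F 2, G 3.
Exactly 4: C, E — 2 entrants.

2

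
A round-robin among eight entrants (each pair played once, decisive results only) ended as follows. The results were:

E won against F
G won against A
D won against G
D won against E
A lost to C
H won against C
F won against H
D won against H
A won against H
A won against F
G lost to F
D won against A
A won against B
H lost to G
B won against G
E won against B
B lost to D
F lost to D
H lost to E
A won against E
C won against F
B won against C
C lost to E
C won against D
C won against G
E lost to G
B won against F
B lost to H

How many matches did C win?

4

C's results: beat A, D, F, G; lost to B, E, H.
That is 4 wins.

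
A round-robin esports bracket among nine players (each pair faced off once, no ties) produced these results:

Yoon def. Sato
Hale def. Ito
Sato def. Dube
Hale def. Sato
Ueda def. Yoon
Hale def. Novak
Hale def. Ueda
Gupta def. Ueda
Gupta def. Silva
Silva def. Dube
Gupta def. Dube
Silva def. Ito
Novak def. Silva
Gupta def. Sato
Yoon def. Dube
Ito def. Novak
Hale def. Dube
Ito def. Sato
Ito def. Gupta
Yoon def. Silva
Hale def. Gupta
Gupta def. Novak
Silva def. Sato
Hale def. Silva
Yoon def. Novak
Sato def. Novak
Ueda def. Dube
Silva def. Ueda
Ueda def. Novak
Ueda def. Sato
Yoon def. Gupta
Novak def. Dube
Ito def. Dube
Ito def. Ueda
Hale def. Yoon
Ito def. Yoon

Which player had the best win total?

Hale

Win totals: Ito 6, Dube 0, Hale 8, Ueda 4, Novak 2, Yoon 5, Sato 2, Gupta 5, Silva 4.
Hale leads with 8 wins (next highest: 6).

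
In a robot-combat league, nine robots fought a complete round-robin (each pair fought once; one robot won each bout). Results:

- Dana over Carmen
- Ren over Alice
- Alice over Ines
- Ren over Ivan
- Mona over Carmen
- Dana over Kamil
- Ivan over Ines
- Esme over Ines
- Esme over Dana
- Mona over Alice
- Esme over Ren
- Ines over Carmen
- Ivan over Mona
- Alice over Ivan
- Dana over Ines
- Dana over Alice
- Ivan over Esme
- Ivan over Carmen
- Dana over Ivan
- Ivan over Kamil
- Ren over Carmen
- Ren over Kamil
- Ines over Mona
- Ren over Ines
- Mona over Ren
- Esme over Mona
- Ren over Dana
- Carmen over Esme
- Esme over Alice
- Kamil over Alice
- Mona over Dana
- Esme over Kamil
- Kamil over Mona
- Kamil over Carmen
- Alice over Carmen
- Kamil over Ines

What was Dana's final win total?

Dana's results: beat Carmen, Kamil, Alice, Ivan, Ines; lost to Mona, Esme, Ren.
That is 5 wins.

5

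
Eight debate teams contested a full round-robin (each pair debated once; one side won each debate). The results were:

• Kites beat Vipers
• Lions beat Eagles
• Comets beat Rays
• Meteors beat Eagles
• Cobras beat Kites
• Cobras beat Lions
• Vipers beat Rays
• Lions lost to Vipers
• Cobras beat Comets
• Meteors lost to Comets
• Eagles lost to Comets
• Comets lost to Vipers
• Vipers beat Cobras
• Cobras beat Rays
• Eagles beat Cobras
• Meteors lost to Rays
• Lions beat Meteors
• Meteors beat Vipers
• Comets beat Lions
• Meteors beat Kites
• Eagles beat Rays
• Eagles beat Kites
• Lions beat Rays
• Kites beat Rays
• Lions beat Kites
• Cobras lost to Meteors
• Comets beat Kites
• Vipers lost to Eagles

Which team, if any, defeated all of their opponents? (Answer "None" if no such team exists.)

Highest win total is Comets with 5 (out of 7 possible).
Comets lost to Vipers, Cobras, so no team went undefeated.

None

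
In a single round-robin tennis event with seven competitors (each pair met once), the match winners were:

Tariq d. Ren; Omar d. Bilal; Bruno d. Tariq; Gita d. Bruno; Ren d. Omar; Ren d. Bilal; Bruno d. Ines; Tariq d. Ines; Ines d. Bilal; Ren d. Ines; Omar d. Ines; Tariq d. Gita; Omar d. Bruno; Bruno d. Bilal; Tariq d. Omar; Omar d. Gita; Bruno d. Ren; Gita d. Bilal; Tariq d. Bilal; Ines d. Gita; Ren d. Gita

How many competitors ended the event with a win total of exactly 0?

Win totals: Ines 2, Omar 4, Bruno 4, Bilal 0, Gita 2, Ren 4, Tariq 5.
Exactly 0: Bilal — 1 competitor.

1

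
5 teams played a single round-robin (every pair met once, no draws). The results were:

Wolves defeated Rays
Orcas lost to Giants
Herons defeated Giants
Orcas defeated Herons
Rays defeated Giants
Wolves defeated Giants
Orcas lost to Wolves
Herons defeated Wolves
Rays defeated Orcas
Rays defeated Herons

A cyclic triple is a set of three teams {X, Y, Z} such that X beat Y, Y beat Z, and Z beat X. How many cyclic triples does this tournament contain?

Win totals: Herons 2, Rays 3, Wolves 3, Giants 1, Orcas 1.
A team with w wins dominates both others in C(w,2) triples; summing gives 1 + 3 + 3 + 0 + 0 = 7 transitive triples.
Total triples C(5,3) = 10, so cyclic triples = 10 − 7 = 3.

3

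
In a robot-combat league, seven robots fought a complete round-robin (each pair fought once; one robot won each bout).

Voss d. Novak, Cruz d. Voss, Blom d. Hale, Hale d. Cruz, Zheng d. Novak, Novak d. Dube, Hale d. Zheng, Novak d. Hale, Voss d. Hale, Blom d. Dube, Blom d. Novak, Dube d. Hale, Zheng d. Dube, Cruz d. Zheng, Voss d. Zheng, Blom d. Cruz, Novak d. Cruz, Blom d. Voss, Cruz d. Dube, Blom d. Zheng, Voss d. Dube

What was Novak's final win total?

Novak's results: beat Dube, Hale, Cruz; lost to Voss, Zheng, Blom.
That is 3 wins.

3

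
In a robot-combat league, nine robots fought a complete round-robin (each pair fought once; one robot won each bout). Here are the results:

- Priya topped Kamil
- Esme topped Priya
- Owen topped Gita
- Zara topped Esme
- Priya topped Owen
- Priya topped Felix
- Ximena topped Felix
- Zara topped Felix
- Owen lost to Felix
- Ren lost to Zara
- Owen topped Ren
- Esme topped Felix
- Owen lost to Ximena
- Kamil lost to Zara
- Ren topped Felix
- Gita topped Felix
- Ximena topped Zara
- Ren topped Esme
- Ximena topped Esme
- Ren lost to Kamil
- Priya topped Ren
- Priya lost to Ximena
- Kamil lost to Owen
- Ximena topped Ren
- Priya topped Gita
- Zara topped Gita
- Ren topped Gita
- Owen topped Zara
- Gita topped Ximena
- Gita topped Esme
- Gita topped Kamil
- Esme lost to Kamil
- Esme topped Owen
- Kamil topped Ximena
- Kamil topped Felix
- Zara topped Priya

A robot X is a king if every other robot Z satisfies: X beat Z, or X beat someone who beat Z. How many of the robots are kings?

6

Kamil reaches everyone (king).
Ren cannot reach Zara in two steps.
Owen reaches everyone (king).
Felix cannot reach Priya, Esme, Ximena in two steps.
Zara reaches everyone (king).
Gita reaches everyone (king).
Priya reaches everyone (king).
Esme cannot reach Ximena in two steps.
Ximena reaches everyone (king).
Kings: Kamil, Owen, Zara, Gita, Priya, Ximena — 6.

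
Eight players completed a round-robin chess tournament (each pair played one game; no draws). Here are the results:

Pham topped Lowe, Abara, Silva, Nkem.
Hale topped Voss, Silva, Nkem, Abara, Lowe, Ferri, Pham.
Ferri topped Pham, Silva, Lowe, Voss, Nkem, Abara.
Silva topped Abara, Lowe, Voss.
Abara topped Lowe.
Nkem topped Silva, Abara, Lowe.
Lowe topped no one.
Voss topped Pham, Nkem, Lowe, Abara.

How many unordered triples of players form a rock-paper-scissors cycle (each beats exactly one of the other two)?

Win totals: Pham 4, Hale 7, Nkem 3, Silva 3, Lowe 0, Voss 4, Abara 1, Ferri 6.
A player with w wins dominates both others in C(w,2) triples; summing gives 6 + 21 + 3 + 3 + 0 + 6 + 0 + 15 = 54 transitive triples.
Total triples C(8,3) = 56, so cyclic triples = 56 − 54 = 2.

2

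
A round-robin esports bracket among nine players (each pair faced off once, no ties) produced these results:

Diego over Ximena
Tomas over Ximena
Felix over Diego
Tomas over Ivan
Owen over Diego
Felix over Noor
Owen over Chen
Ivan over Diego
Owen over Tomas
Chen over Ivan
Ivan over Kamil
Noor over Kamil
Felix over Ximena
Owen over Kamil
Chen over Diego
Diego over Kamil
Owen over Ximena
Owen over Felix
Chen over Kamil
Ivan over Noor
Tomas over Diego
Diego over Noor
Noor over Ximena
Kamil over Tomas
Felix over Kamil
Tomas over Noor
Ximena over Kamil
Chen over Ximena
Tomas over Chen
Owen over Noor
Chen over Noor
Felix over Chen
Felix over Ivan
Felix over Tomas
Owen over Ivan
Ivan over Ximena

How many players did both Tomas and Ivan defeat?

3

Tomas beat: Chen, Ivan, Diego, Noor, Ximena.
Ivan beat: Diego, Noor, Kamil, Ximena.
Both beat: Diego, Noor, Ximena — 3.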